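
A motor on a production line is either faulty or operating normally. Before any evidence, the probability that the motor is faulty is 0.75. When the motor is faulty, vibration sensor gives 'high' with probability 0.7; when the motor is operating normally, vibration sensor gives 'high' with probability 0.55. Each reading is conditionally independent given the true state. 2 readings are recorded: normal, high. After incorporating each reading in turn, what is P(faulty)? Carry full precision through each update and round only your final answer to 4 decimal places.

Each posterior becomes the prior for the next update.
After 'normal': P(faulty) = 0.3·0.7500 / (0.3·0.7500 + 0.45·0.2500) ≈ 0.6667
After 'high': P(faulty) = 0.7·0.6667 / (0.7·0.6667 + 0.55·0.3333) ≈ 0.7179

0.7179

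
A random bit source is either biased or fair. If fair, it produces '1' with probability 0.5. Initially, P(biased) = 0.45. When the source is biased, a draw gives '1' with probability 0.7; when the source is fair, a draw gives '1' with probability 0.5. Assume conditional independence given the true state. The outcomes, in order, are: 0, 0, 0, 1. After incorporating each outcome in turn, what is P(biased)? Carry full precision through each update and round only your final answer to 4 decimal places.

After '0': P(biased) = 0.3·0.4500 / (0.3·0.4500 + 0.5·0.5500) ≈ 0.3293
After '0': P(biased) = 0.3·0.3293 / (0.3·0.3293 + 0.5·0.6707) ≈ 0.2275
After '0': P(biased) = 0.3·0.2275 / (0.3·0.2275 + 0.5·0.7725) ≈ 0.1502
After '1': P(biased) = 0.7·0.1502 / (0.7·0.1502 + 0.5·0.8498) ≈ 0.1983

0.1983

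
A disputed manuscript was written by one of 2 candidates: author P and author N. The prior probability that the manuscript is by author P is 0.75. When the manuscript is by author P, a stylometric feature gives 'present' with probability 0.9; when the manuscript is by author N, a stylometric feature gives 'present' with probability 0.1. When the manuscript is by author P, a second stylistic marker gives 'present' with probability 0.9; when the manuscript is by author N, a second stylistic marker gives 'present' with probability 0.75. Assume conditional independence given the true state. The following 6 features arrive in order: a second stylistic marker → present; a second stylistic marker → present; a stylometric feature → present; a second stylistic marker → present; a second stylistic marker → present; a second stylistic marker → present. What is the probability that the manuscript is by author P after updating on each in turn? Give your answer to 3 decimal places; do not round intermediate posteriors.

After a second stylistic marker='present': P(author P) = 0.9·0.7500 / (0.9·0.7500 + 0.75·0.2500) ≈ 0.7826
After a second stylistic marker='present': P(author P) = 0.9·0.7826 / (0.9·0.7826 + 0.75·0.2174) ≈ 0.8120
After a stylometric feature='present': P(author P) = 0.9·0.8120 / (0.9·0.8120 + 0.1·0.1880) ≈ 0.9749
After a second stylistic marker='present': P(author P) = 0.9·0.9749 / (0.9·0.9749 + 0.75·0.0251) ≈ 0.9790
After a second stylistic marker='present': P(author P) = 0.9·0.9790 / (0.9·0.9790 + 0.75·0.0210) ≈ 0.9825
After a second stylistic marker='present': P(author P) = 0.9·0.9825 / (0.9·0.9825 + 0.75·0.0175) ≈ 0.9853

0.985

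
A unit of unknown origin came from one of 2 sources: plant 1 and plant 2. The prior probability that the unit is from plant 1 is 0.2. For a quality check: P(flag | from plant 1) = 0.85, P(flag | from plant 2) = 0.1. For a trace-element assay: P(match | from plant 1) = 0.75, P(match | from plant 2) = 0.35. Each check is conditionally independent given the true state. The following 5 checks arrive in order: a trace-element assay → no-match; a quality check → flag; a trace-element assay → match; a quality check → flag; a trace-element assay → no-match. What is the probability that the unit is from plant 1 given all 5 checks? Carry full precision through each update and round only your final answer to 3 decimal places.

Apply Bayes' rule sequentially, carrying P(plant 1) forward.
After a trace-element assay='no-match': P(plant 1) = 0.25·0.2000 / (0.25·0.2000 + 0.65·0.8000) ≈ 0.0877
After a quality check='flag': P(plant 1) = 0.85·0.0877 / (0.85·0.0877 + 0.1·0.9123) ≈ 0.4497
After a trace-element assay='match': P(plant 1) = 0.75·0.4497 / (0.75·0.4497 + 0.35·0.5503) ≈ 0.6365
After a quality check='flag': P(plant 1) = 0.85·0.6365 / (0.85·0.6365 + 0.1·0.3635) ≈ 0.9371
After a trace-element assay='no-match': P(plant 1) = 0.25·0.9371 / (0.25·0.9371 + 0.65·0.0629) ≈ 0.8513

0.851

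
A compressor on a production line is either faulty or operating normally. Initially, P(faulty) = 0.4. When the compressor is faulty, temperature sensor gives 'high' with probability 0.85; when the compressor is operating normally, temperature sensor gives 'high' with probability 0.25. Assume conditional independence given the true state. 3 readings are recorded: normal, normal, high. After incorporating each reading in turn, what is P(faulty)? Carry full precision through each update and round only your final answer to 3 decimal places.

Each posterior becomes the prior for the next update.
After 'normal': P(faulty) = 0.15·0.4000 / (0.15·0.4000 + 0.75·0.6000) ≈ 0.1176
After 'normal': P(faulty) = 0.15·0.1176 / (0.15·0.1176 + 0.75·0.8824) ≈ 0.0260
After 'high': P(faulty) = 0.85·0.0260 / (0.85·0.0260 + 0.25·0.9740) ≈ 0.0831

0.083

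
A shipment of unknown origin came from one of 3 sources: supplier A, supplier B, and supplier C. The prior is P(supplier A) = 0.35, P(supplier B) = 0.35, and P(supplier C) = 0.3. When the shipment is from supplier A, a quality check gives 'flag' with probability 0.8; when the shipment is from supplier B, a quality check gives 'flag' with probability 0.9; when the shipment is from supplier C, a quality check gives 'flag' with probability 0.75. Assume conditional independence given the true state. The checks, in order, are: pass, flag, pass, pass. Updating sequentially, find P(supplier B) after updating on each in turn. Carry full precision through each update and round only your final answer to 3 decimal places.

After 'pass': normaliser = 0.2·0.3500 + 0.1·0.3500 + 0.25·0.3000; P(supplier A) ≈ 0.3889, P(supplier B) ≈ 0.1944, P(supplier C) ≈ 0.4167
After 'flag': normaliser = 0.8·0.3889 + 0.9·0.1944 + 0.75·0.4167; P(supplier A) ≈ 0.3896, P(supplier B) ≈ 0.2191, P(supplier C) ≈ 0.3913
After 'pass': normaliser = 0.2·0.3896 + 0.1·0.2191 + 0.25·0.3913; P(supplier A) ≈ 0.3942, P(supplier B) ≈ 0.1109, P(supplier C) ≈ 0.4949
After 'pass': normaliser = 0.2·0.3942 + 0.1·0.1109 + 0.25·0.4949; P(supplier A) ≈ 0.3690, P(supplier B) ≈ 0.0519, P(supplier C) ≈ 0.5791

0.052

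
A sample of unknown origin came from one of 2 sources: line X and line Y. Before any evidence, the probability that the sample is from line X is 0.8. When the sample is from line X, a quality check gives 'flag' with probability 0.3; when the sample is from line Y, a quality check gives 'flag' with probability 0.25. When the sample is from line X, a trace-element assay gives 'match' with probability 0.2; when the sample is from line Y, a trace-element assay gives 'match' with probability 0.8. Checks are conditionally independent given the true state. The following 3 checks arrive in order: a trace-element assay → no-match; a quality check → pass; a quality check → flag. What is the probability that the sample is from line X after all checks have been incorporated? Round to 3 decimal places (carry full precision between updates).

0.947

After a trace-element assay='no-match': P(line X) = 0.8·0.8000 / (0.8·0.8000 + 0.2·0.2000) ≈ 0.9412
After a quality check='pass': P(line X) = 0.7·0.9412 / (0.7·0.9412 + 0.75·0.0588) ≈ 0.9372
After a quality check='flag': P(line X) = 0.3·0.9372 / (0.3·0.9372 + 0.25·0.0628) ≈ 0.9471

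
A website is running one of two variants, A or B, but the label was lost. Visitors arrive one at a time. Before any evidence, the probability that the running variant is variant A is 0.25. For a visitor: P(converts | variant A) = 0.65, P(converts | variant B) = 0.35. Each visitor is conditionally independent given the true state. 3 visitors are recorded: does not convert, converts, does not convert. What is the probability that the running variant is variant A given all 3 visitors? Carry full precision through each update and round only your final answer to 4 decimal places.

0.1522

After 'does not convert': P(A) = 0.35·0.2500 / (0.35·0.2500 + 0.65·0.7500) ≈ 0.1522
After 'converts': P(A) = 0.65·0.1522 / (0.65·0.1522 + 0.35·0.8478) ≈ 0.2500
After 'does not convert': P(A) = 0.35·0.2500 / (0.35·0.2500 + 0.65·0.7500) ≈ 0.1522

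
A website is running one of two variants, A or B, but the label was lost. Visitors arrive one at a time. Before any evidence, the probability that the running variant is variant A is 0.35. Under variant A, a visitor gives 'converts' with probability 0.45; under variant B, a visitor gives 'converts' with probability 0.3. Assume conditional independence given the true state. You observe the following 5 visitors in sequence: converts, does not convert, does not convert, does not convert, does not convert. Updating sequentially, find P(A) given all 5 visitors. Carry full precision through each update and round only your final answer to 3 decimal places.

After 'converts': P(A) = 0.45·0.3500 / (0.45·0.3500 + 0.3·0.6500) ≈ 0.4468
After 'does not convert': P(A) = 0.55·0.4468 / (0.55·0.4468 + 0.7·0.5532) ≈ 0.3882
After 'does not convert': P(A) = 0.55·0.3882 / (0.55·0.3882 + 0.7·0.6118) ≈ 0.3327
After 'does not convert': P(A) = 0.55·0.3327 / (0.55·0.3327 + 0.7·0.6673) ≈ 0.2815
After 'does not convert': P(A) = 0.55·0.2815 / (0.55·0.2815 + 0.7·0.7185) ≈ 0.2354

0.235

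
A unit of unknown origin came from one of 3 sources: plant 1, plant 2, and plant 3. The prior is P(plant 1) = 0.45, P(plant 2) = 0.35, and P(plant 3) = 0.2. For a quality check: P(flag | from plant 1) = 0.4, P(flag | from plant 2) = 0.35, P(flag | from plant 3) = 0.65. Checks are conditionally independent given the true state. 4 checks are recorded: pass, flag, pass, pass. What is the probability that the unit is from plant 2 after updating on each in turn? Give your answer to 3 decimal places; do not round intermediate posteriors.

0.431

After 'pass': normaliser = 0.6·0.4500 + 0.65·0.3500 + 0.35·0.2000; P(plant 1) ≈ 0.4758, P(plant 2) ≈ 0.4009, P(plant 3) ≈ 0.1233
After 'flag': normaliser = 0.4·0.4758 + 0.35·0.4009 + 0.65·0.1233; P(plant 1) ≈ 0.4633, P(plant 2) ≈ 0.3416, P(plant 3) ≈ 0.1952
After 'pass': normaliser = 0.6·0.4633 + 0.65·0.3416 + 0.35·0.1952; P(plant 1) ≈ 0.4891, P(plant 2) ≈ 0.3907, P(plant 3) ≈ 0.1202
After 'pass': normaliser = 0.6·0.4891 + 0.65·0.3907 + 0.35·0.1202; P(plant 1) ≈ 0.4979, P(plant 2) ≈ 0.4308, P(plant 3) ≈ 0.0714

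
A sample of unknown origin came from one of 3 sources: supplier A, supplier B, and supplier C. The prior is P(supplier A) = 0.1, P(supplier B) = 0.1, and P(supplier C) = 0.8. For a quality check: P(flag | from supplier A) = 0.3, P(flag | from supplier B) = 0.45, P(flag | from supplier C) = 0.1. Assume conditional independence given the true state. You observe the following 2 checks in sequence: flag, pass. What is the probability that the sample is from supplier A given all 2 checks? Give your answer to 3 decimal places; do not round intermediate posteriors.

After 'flag': normaliser = 0.3·0.1000 + 0.45·0.1000 + 0.1·0.8000; P(supplier A) ≈ 0.1935, P(supplier B) ≈ 0.2903, P(supplier C) ≈ 0.5161
After 'pass': normaliser = 0.7·0.1935 + 0.55·0.2903 + 0.9·0.5161; P(supplier A) ≈ 0.1783, P(supplier B) ≈ 0.2102, P(supplier C) ≈ 0.6115

0.178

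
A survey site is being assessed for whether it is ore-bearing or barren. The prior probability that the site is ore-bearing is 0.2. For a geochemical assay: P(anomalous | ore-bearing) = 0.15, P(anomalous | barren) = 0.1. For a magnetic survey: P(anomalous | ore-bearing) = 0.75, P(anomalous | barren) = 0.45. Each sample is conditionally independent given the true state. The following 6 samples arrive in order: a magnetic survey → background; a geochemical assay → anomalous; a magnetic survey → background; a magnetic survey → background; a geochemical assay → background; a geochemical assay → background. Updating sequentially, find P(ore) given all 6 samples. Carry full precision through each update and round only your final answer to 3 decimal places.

0.030

After a magnetic survey='background': P(ore) = 0.25·0.2000 / (0.25·0.2000 + 0.55·0.8000) ≈ 0.1020
After a geochemical assay='anomalous': P(ore) = 0.15·0.1020 / (0.15·0.1020 + 0.1·0.8980) ≈ 0.1456
After a magnetic survey='background': P(ore) = 0.25·0.1456 / (0.25·0.1456 + 0.55·0.8544) ≈ 0.0719
After a magnetic survey='background': P(ore) = 0.25·0.0719 / (0.25·0.0719 + 0.55·0.9281) ≈ 0.0340
After a geochemical assay='background': P(ore) = 0.85·0.0340 / (0.85·0.0340 + 0.9·0.9660) ≈ 0.0322
After a geochemical assay='background': P(ore) = 0.85·0.0322 / (0.85·0.0322 + 0.9·0.9678) ≈ 0.0305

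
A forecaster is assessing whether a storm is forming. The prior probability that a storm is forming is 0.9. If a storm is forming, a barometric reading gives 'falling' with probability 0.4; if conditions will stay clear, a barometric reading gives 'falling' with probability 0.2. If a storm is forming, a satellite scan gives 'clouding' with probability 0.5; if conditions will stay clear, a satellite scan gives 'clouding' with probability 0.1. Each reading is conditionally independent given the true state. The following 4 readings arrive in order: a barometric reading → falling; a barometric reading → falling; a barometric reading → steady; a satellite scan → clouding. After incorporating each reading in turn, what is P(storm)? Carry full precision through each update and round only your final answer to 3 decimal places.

0.993

Apply Bayes' rule sequentially, carrying P(storm) forward.
After a barometric reading='falling': P(storm) = 0.4·0.9000 / (0.4·0.9000 + 0.2·0.1000) ≈ 0.9474
After a barometric reading='falling': P(storm) = 0.4·0.9474 / (0.4·0.9474 + 0.2·0.0526) ≈ 0.9730
After a barometric reading='steady': P(storm) = 0.6·0.9730 / (0.6·0.9730 + 0.8·0.0270) ≈ 0.9643
After a satellite scan='clouding': P(storm) = 0.5·0.9643 / (0.5·0.9643 + 0.1·0.0357) ≈ 0.9926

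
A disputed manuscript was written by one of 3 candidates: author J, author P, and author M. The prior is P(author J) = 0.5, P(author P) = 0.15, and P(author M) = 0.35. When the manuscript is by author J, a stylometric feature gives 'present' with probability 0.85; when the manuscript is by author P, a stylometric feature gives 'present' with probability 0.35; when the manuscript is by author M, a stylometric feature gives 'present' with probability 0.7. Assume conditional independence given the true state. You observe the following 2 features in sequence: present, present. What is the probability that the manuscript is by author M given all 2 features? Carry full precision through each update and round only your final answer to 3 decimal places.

After 'present': normaliser = 0.85·0.5000 + 0.35·0.1500 + 0.7·0.3500; P(author J) ≈ 0.5882, P(author P) ≈ 0.0727, P(author M) ≈ 0.3391
After 'present': normaliser = 0.85·0.5882 + 0.35·0.0727 + 0.7·0.3391; P(author J) ≈ 0.6555, P(author P) ≈ 0.0333, P(author M) ≈ 0.3112

0.311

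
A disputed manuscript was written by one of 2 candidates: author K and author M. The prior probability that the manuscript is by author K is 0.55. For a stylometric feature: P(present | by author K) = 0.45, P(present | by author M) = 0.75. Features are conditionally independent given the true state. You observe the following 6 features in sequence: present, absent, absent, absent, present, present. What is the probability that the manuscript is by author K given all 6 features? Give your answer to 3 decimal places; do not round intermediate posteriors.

After 'present': P(author K) = 0.45·0.5500 / (0.45·0.5500 + 0.75·0.4500) ≈ 0.4231
After 'absent': P(author K) = 0.55·0.4231 / (0.55·0.4231 + 0.25·0.5769) ≈ 0.6173
After 'absent': P(author K) = 0.55·0.6173 / (0.55·0.6173 + 0.25·0.3827) ≈ 0.7802
After 'absent': P(author K) = 0.55·0.7802 / (0.55·0.7802 + 0.25·0.2198) ≈ 0.8865
After 'present': P(author K) = 0.45·0.8865 / (0.45·0.8865 + 0.75·0.1135) ≈ 0.8241
After 'present': P(author K) = 0.45·0.8241 / (0.45·0.8241 + 0.75·0.1759) ≈ 0.7376

0.738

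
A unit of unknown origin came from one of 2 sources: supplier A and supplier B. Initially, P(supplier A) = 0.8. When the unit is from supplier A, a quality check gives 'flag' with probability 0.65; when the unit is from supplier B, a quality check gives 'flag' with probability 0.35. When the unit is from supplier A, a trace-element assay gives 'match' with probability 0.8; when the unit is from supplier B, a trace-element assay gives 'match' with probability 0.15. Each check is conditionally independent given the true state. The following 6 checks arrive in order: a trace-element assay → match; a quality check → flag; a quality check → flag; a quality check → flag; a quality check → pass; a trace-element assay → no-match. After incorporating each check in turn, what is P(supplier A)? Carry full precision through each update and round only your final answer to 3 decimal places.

0.945

After a trace-element assay='match': P(supplier A) = 0.8·0.8000 / (0.8·0.8000 + 0.15·0.2000) ≈ 0.9552
After a quality check='flag': P(supplier A) = 0.65·0.9552 / (0.65·0.9552 + 0.35·0.0448) ≈ 0.9754
After a quality check='flag': P(supplier A) = 0.65·0.9754 / (0.65·0.9754 + 0.35·0.0246) ≈ 0.9866
After a quality check='flag': P(supplier A) = 0.65·0.9866 / (0.65·0.9866 + 0.35·0.0134) ≈ 0.9927
After a quality check='pass': P(supplier A) = 0.35·0.9927 / (0.35·0.9927 + 0.65·0.0073) ≈ 0.9866
After a trace-element assay='no-match': P(supplier A) = 0.2·0.9866 / (0.2·0.9866 + 0.85·0.0134) ≈ 0.9454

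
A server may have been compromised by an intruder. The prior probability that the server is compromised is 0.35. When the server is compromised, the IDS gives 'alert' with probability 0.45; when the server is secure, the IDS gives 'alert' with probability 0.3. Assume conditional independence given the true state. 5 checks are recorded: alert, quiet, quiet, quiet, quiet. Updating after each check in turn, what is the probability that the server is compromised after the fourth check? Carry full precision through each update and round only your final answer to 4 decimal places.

0.2815

Each posterior becomes the prior for the next update.
After 'alert': P(compromised) = 0.45·0.3500 / (0.45·0.3500 + 0.3·0.6500) ≈ 0.4468
After 'quiet': P(compromised) = 0.55·0.4468 / (0.55·0.4468 + 0.7·0.5532) ≈ 0.3882
After 'quiet': P(compromised) = 0.55·0.3882 / (0.55·0.3882 + 0.7·0.6118) ≈ 0.3327
After 'quiet': P(compromised) = 0.55·0.3327 / (0.55·0.3327 + 0.7·0.6673) ≈ 0.2815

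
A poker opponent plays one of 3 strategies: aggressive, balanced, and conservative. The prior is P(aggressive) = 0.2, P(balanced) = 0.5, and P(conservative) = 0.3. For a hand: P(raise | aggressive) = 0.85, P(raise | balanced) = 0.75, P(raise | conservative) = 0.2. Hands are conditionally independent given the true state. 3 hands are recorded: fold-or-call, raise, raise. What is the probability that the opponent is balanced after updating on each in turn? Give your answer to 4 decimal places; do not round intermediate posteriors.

0.6921

Apply Bayes' rule sequentially, carrying P(balanced) forward.
After 'fold-or-call': normaliser = 0.15·0.2000 + 0.25·0.5000 + 0.8·0.3000; P(aggressive) ≈ 0.0759, P(balanced) ≈ 0.3165, P(conservative) ≈ 0.6076
After 'raise': normaliser = 0.85·0.0759 + 0.75·0.3165 + 0.2·0.6076; P(aggressive) ≈ 0.1525, P(balanced) ≈ 0.5605, P(conservative) ≈ 0.2870
After 'raise': normaliser = 0.85·0.1525 + 0.75·0.5605 + 0.2·0.2870; P(aggressive) ≈ 0.2134, P(balanced) ≈ 0.6921, P(conservative) ≈ 0.0945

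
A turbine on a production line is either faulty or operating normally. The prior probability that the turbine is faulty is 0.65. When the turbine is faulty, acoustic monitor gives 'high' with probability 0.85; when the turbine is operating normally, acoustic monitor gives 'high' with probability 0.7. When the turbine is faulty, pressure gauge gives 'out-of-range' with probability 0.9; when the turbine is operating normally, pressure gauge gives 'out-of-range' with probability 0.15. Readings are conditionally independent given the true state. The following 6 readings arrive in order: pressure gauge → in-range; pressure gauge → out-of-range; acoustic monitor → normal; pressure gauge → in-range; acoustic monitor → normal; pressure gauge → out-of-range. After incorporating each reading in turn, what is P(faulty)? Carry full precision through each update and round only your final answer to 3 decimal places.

0.188

After pressure gauge='in-range': P(faulty) = 0.1·0.6500 / (0.1·0.6500 + 0.85·0.3500) ≈ 0.1793
After pressure gauge='out-of-range': P(faulty) = 0.9·0.1793 / (0.9·0.1793 + 0.15·0.8207) ≈ 0.5673
After acoustic monitor='normal': P(faulty) = 0.15·0.5673 / (0.15·0.5673 + 0.3·0.4327) ≈ 0.3959
After pressure gauge='in-range': P(faulty) = 0.1·0.3959 / (0.1·0.3959 + 0.85·0.6041) ≈ 0.0716
After acoustic monitor='normal': P(faulty) = 0.15·0.0716 / (0.15·0.0716 + 0.3·0.9284) ≈ 0.0371
After pressure gauge='out-of-range': P(faulty) = 0.9·0.0371 / (0.9·0.0371 + 0.15·0.9629) ≈ 0.1879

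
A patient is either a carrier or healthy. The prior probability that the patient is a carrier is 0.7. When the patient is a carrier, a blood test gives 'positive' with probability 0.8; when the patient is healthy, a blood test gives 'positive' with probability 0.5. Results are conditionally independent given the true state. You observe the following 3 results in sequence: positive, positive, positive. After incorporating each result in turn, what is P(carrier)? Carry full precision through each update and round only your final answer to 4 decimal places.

After 'positive': P(carrier) = 0.8·0.7000 / (0.8·0.7000 + 0.5·0.3000) ≈ 0.7887
After 'positive': P(carrier) = 0.8·0.7887 / (0.8·0.7887 + 0.5·0.2113) ≈ 0.8566
After 'positive': P(carrier) = 0.8·0.8566 / (0.8·0.8566 + 0.5·0.1434) ≈ 0.9053

0.9053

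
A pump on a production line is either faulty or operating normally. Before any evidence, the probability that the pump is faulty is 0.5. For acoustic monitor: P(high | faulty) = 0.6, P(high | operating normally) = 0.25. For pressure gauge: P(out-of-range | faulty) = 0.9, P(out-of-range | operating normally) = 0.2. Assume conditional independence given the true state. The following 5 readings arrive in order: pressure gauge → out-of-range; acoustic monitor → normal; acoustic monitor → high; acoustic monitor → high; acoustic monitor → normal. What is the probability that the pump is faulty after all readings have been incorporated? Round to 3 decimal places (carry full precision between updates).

Apply Bayes' rule sequentially, carrying P(faulty) forward.
After pressure gauge='out-of-range': P(faulty) = 0.9·0.5000 / (0.9·0.5000 + 0.2·0.5000) ≈ 0.8182
After acoustic monitor='normal': P(faulty) = 0.4·0.8182 / (0.4·0.8182 + 0.75·0.1818) ≈ 0.7059
After acoustic monitor='high': P(faulty) = 0.6·0.7059 / (0.6·0.7059 + 0.25·0.2941) ≈ 0.8521
After acoustic monitor='high': P(faulty) = 0.6·0.8521 / (0.6·0.8521 + 0.25·0.1479) ≈ 0.9325
After acoustic monitor='normal': P(faulty) = 0.4·0.9325 / (0.4·0.9325 + 0.75·0.0675) ≈ 0.8806

0.881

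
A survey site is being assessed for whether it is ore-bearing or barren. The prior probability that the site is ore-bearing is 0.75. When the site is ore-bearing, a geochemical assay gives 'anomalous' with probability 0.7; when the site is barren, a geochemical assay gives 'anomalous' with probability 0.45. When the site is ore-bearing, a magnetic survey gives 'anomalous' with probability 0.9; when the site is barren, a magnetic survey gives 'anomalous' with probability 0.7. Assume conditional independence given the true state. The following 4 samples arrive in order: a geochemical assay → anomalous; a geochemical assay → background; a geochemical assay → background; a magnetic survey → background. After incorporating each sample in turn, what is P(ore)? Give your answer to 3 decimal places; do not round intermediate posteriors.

0.316

After a geochemical assay='anomalous': P(ore) = 0.7·0.7500 / (0.7·0.7500 + 0.45·0.2500) ≈ 0.8235
After a geochemical assay='background': P(ore) = 0.3·0.8235 / (0.3·0.8235 + 0.55·0.1765) ≈ 0.7179
After a geochemical assay='background': P(ore) = 0.3·0.7179 / (0.3·0.7179 + 0.55·0.2821) ≈ 0.5813
After a magnetic survey='background': P(ore) = 0.1·0.5813 / (0.1·0.5813 + 0.3·0.4187) ≈ 0.3164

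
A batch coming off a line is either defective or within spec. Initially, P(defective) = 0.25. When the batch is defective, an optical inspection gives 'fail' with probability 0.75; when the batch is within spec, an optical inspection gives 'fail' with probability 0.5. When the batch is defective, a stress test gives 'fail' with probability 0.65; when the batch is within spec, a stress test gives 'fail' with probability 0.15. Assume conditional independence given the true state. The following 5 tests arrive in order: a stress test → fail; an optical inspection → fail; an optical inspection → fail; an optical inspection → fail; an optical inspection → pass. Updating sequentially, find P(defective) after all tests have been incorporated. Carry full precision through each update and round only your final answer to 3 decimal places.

After a stress test='fail': P(defective) = 0.65·0.2500 / (0.65·0.2500 + 0.15·0.7500) ≈ 0.5909
After an optical inspection='fail': P(defective) = 0.75·0.5909 / (0.75·0.5909 + 0.5·0.4091) ≈ 0.6842
After an optical inspection='fail': P(defective) = 0.75·0.6842 / (0.75·0.6842 + 0.5·0.3158) ≈ 0.7647
After an optical inspection='fail': P(defective) = 0.75·0.7647 / (0.75·0.7647 + 0.5·0.2353) ≈ 0.8298
After an optical inspection='pass': P(defective) = 0.25·0.8298 / (0.25·0.8298 + 0.5·0.1702) ≈ 0.7091

0.709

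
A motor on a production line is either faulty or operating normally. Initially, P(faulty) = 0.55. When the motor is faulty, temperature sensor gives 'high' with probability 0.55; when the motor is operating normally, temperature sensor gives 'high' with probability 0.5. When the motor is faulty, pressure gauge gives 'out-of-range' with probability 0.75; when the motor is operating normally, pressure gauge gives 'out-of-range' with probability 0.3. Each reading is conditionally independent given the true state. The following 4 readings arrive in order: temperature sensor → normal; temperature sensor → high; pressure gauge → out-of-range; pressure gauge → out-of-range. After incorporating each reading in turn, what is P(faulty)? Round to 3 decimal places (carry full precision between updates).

0.883

After temperature sensor='normal': P(faulty) = 0.45·0.5500 / (0.45·0.5500 + 0.5·0.4500) ≈ 0.5238
After temperature sensor='high': P(faulty) = 0.55·0.5238 / (0.55·0.5238 + 0.5·0.4762) ≈ 0.5475
After pressure gauge='out-of-range': P(faulty) = 0.75·0.5475 / (0.75·0.5475 + 0.3·0.4525) ≈ 0.7516
After pressure gauge='out-of-range': P(faulty) = 0.75·0.7516 / (0.75·0.7516 + 0.3·0.2484) ≈ 0.8832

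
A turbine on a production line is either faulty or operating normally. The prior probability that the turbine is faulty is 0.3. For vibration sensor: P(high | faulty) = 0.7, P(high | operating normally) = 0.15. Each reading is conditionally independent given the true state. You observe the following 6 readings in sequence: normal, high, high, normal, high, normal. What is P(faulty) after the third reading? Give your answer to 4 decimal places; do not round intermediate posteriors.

After 'normal': P(faulty) = 0.3·0.3000 / (0.3·0.3000 + 0.85·0.7000) ≈ 0.1314
After 'high': P(faulty) = 0.7·0.1314 / (0.7·0.1314 + 0.15·0.8686) ≈ 0.4138
After 'high': P(faulty) = 0.7·0.4138 / (0.7·0.4138 + 0.15·0.5862) ≈ 0.7671

0.7671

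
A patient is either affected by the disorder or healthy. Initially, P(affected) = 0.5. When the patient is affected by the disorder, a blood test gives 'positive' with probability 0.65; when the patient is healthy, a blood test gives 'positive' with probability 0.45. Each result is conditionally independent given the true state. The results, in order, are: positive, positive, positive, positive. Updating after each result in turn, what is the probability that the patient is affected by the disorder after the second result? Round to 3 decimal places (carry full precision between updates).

0.676

After 'positive': P(affected) = 0.65·0.5000 / (0.65·0.5000 + 0.45·0.5000) ≈ 0.5909
After 'positive': P(affected) = 0.65·0.5909 / (0.65·0.5909 + 0.45·0.4091) ≈ 0.6760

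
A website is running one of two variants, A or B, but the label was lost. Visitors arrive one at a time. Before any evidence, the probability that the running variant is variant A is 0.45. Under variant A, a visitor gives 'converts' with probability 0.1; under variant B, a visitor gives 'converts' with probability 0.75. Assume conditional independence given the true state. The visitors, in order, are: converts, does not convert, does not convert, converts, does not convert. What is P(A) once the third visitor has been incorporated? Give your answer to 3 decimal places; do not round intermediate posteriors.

Each posterior becomes the prior for the next update.
After 'converts': P(A) = 0.1·0.4500 / (0.1·0.4500 + 0.75·0.5500) ≈ 0.0984
After 'does not convert': P(A) = 0.9·0.0984 / (0.9·0.0984 + 0.25·0.9016) ≈ 0.2820
After 'does not convert': P(A) = 0.9·0.2820 / (0.9·0.2820 + 0.25·0.7180) ≈ 0.5857

0.586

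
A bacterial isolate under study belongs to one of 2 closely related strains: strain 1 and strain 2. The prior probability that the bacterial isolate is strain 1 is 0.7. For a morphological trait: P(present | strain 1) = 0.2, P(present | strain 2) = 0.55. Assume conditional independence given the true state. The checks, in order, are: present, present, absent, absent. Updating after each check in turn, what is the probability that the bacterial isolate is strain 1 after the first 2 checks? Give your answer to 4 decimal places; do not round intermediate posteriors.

0.2358

After 'present': P(strain 1) = 0.2·0.7000 / (0.2·0.7000 + 0.55·0.3000) ≈ 0.4590
After 'present': P(strain 1) = 0.2·0.4590 / (0.2·0.4590 + 0.55·0.5410) ≈ 0.2358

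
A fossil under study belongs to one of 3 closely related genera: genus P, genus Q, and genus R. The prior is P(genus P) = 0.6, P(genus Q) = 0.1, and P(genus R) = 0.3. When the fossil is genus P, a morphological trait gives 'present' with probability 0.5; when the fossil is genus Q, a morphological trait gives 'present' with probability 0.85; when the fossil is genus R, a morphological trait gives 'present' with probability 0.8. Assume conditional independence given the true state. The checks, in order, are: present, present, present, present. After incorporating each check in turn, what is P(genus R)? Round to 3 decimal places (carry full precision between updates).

0.578

Each posterior becomes the prior for the next update.
After 'present': normaliser = 0.5·0.6000 + 0.85·0.1000 + 0.8·0.3000; P(genus P) ≈ 0.4800, P(genus Q) ≈ 0.1360, P(genus R) ≈ 0.3840
After 'present': normaliser = 0.5·0.4800 + 0.85·0.1360 + 0.8·0.3840; P(genus P) ≈ 0.3621, P(genus Q) ≈ 0.1744, P(genus R) ≈ 0.4635
After 'present': normaliser = 0.5·0.3621 + 0.85·0.1744 + 0.8·0.4635; P(genus P) ≈ 0.2586, P(genus Q) ≈ 0.2118, P(genus R) ≈ 0.5296
After 'present': normaliser = 0.5·0.2586 + 0.85·0.2118 + 0.8·0.5296; P(genus P) ≈ 0.1764, P(genus Q) ≈ 0.2456, P(genus R) ≈ 0.5780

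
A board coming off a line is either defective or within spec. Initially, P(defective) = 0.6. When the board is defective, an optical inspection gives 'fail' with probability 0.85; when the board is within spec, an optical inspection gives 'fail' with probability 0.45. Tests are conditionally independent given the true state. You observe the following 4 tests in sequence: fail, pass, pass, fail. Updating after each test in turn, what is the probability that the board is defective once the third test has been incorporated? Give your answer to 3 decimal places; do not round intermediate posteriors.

Apply Bayes' rule sequentially, carrying P(defective) forward.
After 'fail': P(defective) = 0.85·0.6000 / (0.85·0.6000 + 0.45·0.4000) ≈ 0.7391
After 'pass': P(defective) = 0.15·0.7391 / (0.15·0.7391 + 0.55·0.2609) ≈ 0.4359
After 'pass': P(defective) = 0.15·0.4359 / (0.15·0.4359 + 0.55·0.5641) ≈ 0.1741

0.174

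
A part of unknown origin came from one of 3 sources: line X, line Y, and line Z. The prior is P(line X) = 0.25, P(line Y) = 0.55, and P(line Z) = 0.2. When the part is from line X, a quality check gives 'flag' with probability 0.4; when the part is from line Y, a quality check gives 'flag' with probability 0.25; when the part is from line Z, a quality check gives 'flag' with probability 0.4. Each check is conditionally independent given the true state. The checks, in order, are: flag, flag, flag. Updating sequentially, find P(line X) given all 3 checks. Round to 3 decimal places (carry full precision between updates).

0.428

After 'flag': normaliser = 0.4·0.2500 + 0.25·0.5500 + 0.4·0.2000; P(line X) ≈ 0.3150, P(line Y) ≈ 0.4331, P(line Z) ≈ 0.2520
After 'flag': normaliser = 0.4·0.3150 + 0.25·0.4331 + 0.4·0.2520; P(line X) ≈ 0.3760, P(line Y) ≈ 0.3231, P(line Z) ≈ 0.3008
After 'flag': normaliser = 0.4·0.3760 + 0.25·0.3231 + 0.4·0.3008; P(line X) ≈ 0.4279, P(line Y) ≈ 0.2298, P(line Z) ≈ 0.3423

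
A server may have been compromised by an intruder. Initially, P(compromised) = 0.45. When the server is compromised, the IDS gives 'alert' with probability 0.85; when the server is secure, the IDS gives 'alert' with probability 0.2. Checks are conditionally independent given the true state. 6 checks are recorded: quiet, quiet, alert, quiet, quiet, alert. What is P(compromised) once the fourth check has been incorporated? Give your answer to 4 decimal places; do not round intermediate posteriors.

After 'quiet': P(compromised) = 0.15·0.4500 / (0.15·0.4500 + 0.8·0.5500) ≈ 0.1330
After 'quiet': P(compromised) = 0.15·0.1330 / (0.15·0.1330 + 0.8·0.8670) ≈ 0.0280
After 'alert': P(compromised) = 0.85·0.0280 / (0.85·0.0280 + 0.2·0.9720) ≈ 0.1089
After 'quiet': P(compromised) = 0.15·0.1089 / (0.15·0.1089 + 0.8·0.8911) ≈ 0.0224

0.0224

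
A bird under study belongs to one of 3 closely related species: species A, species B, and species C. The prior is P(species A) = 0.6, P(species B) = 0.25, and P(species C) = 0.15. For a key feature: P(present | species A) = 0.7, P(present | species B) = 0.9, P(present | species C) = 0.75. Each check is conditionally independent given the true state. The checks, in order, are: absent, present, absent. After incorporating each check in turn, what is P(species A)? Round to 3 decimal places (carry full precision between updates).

Apply Bayes' rule sequentially, carrying P(species A) forward.
After 'absent': normaliser = 0.3·0.6000 + 0.1·0.2500 + 0.25·0.1500; P(species A) ≈ 0.7423, P(species B) ≈ 0.1031, P(species C) ≈ 0.1546
After 'present': normaliser = 0.7·0.7423 + 0.9·0.1031 + 0.75·0.1546; P(species A) ≈ 0.7134, P(species B) ≈ 0.1274, P(species C) ≈ 0.1592
After 'absent': normaliser = 0.3·0.7134 + 0.1·0.1274 + 0.25·0.1592; P(species A) ≈ 0.8029, P(species B) ≈ 0.0478, P(species C) ≈ 0.1493

0.803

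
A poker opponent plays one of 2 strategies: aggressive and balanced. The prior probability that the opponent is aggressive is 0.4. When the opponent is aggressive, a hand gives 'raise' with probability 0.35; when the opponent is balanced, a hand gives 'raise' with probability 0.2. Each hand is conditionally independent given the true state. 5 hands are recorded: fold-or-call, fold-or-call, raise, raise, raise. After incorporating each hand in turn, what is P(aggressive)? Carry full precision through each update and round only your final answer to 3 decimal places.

After 'fold-or-call': P(aggressive) = 0.65·0.4000 / (0.65·0.4000 + 0.8·0.6000) ≈ 0.3514
After 'fold-or-call': P(aggressive) = 0.65·0.3514 / (0.65·0.3514 + 0.8·0.6486) ≈ 0.3056
After 'raise': P(aggressive) = 0.35·0.3056 / (0.35·0.3056 + 0.2·0.6944) ≈ 0.4351
After 'raise': P(aggressive) = 0.35·0.4351 / (0.35·0.4351 + 0.2·0.5649) ≈ 0.5741
After 'raise': P(aggressive) = 0.35·0.5741 / (0.35·0.5741 + 0.2·0.4259) ≈ 0.7023

0.702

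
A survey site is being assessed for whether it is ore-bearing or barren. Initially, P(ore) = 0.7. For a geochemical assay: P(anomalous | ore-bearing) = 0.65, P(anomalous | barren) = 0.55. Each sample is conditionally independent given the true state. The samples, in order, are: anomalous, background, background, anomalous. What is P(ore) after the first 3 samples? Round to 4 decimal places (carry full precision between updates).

After 'anomalous': P(ore) = 0.65·0.7000 / (0.65·0.7000 + 0.55·0.3000) ≈ 0.7339
After 'background': P(ore) = 0.35·0.7339 / (0.35·0.7339 + 0.45·0.2661) ≈ 0.6820
After 'background': P(ore) = 0.35·0.6820 / (0.35·0.6820 + 0.45·0.3180) ≈ 0.6252

0.6252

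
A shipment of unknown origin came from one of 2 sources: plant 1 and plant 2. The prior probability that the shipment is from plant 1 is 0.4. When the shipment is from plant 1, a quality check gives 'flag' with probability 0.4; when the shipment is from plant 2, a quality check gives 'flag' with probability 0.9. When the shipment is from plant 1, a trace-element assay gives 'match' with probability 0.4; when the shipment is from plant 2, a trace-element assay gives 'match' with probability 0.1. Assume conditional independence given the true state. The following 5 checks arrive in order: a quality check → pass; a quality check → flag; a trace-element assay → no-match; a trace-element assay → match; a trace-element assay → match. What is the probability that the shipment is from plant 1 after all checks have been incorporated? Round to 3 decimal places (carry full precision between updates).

After a quality check='pass': P(plant 1) = 0.6·0.4000 / (0.6·0.4000 + 0.1·0.6000) ≈ 0.8000
After a quality check='flag': P(plant 1) = 0.4·0.8000 / (0.4·0.8000 + 0.9·0.2000) ≈ 0.6400
After a trace-element assay='no-match': P(plant 1) = 0.6·0.6400 / (0.6·0.6400 + 0.9·0.3600) ≈ 0.5424
After a trace-element assay='match': P(plant 1) = 0.4·0.5424 / (0.4·0.5424 + 0.1·0.4576) ≈ 0.8258
After a trace-element assay='match': P(plant 1) = 0.4·0.8258 / (0.4·0.8258 + 0.1·0.1742) ≈ 0.9499

0.950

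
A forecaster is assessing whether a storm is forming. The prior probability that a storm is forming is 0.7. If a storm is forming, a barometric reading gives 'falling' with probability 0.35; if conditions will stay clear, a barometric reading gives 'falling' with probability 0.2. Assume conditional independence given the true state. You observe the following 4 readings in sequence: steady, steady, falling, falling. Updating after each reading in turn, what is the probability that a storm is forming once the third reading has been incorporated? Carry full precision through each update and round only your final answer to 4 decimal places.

After 'steady': P(storm) = 0.65·0.7000 / (0.65·0.7000 + 0.8·0.3000) ≈ 0.6547
After 'steady': P(storm) = 0.65·0.6547 / (0.65·0.6547 + 0.8·0.3453) ≈ 0.6064
After 'falling': P(storm) = 0.35·0.6064 / (0.35·0.6064 + 0.2·0.3936) ≈ 0.7294

0.7294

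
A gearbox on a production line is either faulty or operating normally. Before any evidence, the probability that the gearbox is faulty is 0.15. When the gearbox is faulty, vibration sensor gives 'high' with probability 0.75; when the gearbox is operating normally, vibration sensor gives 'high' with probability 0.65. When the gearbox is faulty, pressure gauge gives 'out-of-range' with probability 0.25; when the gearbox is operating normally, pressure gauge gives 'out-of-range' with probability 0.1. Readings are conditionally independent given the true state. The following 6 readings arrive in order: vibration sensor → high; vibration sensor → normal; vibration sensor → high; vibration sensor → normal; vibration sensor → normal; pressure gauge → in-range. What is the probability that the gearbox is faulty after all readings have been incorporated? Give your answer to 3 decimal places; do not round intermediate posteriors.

0.067

Each posterior becomes the prior for the next update.
After vibration sensor='high': P(faulty) = 0.75·0.1500 / (0.75·0.1500 + 0.65·0.8500) ≈ 0.1692
After vibration sensor='normal': P(faulty) = 0.25·0.1692 / (0.25·0.1692 + 0.35·0.8308) ≈ 0.1270
After vibration sensor='high': P(faulty) = 0.75·0.1270 / (0.75·0.1270 + 0.65·0.8730) ≈ 0.1437
After vibration sensor='normal': P(faulty) = 0.25·0.1437 / (0.25·0.1437 + 0.35·0.8563) ≈ 0.1070
After vibration sensor='normal': P(faulty) = 0.25·0.1070 / (0.25·0.1070 + 0.35·0.8930) ≈ 0.0789
After pressure gauge='in-range': P(faulty) = 0.75·0.0789 / (0.75·0.0789 + 0.9·0.9211) ≈ 0.0666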